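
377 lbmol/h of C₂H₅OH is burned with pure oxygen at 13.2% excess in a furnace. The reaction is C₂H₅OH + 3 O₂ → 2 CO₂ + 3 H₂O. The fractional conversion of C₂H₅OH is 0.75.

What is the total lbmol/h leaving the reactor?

Stoichiometric O₂ = 3 × 377 = 1131 lbmol/h; O₂ fed = 1131 × 1.132 = 1280 lbmol/h.
Fuel reacted = 0.75 × 377 → ξ = 282.8 lbmol/h.
Outlet (n = n₀ + ν ξ):
  C₂H₅OH: 377 − 1(282.8) = 94.25
  O₂: 1280 − 3(282.8) = 432
  CO₂: 0 + 2(282.8) = 565.5
  H₂O: 0 + 3(282.8) = 848.2
Total out = 94.25 + 432 + 565.5 + 848.2 = 1940 lbmol/h.

1940 lbmol/h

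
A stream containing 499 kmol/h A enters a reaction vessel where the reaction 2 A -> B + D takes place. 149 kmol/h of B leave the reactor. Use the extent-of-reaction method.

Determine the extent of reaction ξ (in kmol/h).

For B: n = n₀ + 1ξ → 149 = 0 + 1ξ, giving ξ = 149 kmol/h.
Outlet amounts (n = n₀ + ν ξ):
  A: 499 − 2(149) = 201
  B: 0 + 1(149) = 149
  D: 0 + 1(149) = 149

ξ = 149 kmol/h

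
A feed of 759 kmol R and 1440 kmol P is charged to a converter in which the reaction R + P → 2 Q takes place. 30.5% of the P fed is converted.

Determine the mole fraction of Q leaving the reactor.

0.399

P reacted = 0.305 × 1440 = 439.2 kmol; ν_P = −1, so ξ = 439.2/1 = 439.2 kmol.
Outlet amounts (n = n₀ + ν ξ):
  R: 759 − 1(439.2) = 319.8
  P: 1440 − 1(439.2) = 1001
  Q: 0 + 2(439.2) = 878.4
Total out = 2199 kmol; y_Q = 878.4 / 2199 = 0.3995.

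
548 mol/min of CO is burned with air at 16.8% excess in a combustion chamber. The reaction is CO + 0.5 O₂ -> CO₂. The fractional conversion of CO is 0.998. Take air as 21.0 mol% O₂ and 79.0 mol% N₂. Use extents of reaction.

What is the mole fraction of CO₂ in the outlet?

Stoichiometric O₂ = 0.5 × 548 = 274 mol/min; O₂ fed = 274 × 1.168 = 320 mol/min.
N₂ fed = 320 × 79/21 = 1204 mol/min.
Fuel reacted = 0.998 × 548 → ξ = 546.9 mol/min.
Outlet (n = n₀ + ν ξ):
  CO: 548 − 1(546.9) = 1.096
  O₂: 320 − 0.5(546.9) = 46.58
  N₂: 1204 (inert)
  CO₂: 0 + 1(546.9) = 546.9
Total out = 1799 mol/min; y_CO₂ = 546.9 / 1799 = 0.3041.

0.304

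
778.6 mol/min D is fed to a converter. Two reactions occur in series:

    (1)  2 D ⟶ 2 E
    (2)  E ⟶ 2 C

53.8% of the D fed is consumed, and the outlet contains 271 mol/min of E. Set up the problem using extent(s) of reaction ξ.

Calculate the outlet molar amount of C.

Conversion of D: D consumed = 2ξ₁ = 0.538 × 778.6 → ξ₁ = 209.4 mol/min.
E balance: n_E = 0 + 2ξ₁ − 1ξ₂ = 271 → ξ₂ = (2·209.4 − 271)/1 = 147.9 mol/min.
Outlet amounts (n = n₀ + Σ ν·ξ):
  D: 778.6 − 2(209.4) = 359.7
  E: 0 + 2(209.4) − 1(147.9) = 271
  C: 0 + 2(147.9) = 295.8

296 mol/min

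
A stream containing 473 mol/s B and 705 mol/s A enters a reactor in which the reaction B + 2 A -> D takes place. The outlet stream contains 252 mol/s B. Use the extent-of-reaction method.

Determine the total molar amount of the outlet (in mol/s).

For B: n = n₀ − 1ξ → 252 = 473 − 1ξ, giving ξ = 221 mol/s.
Outlet amounts (n = n₀ + ν ξ):
  B: 473 − 1(221) = 252
  A: 705 − 2(221) = 263
  D: 0 + 1(221) = 221
Total out = 252 + 263 + 221 = 736 mol/s.

736 mol/s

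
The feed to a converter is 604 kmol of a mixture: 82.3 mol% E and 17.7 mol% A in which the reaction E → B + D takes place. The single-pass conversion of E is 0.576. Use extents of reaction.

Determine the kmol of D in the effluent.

286 kmol

E reacted = 0.576 × 497.1 = 286.3 kmol; ν_E = −1, so ξ = 286.3/1 = 286.3 kmol.
Outlet amounts (n = n₀ + ν ξ):
  E: 497.1 − 1(286.3) = 210.8
  B: 0 + 1(286.3) = 286.3
  D: 0 + 1(286.3) = 286.3
  A: 106.9 (inert)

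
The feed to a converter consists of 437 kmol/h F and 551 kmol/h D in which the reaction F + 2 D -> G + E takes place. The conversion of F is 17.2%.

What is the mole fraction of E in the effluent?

0.0823

F reacted = 0.172 × 437 = 75.16 kmol/h; ν_F = −1, so ξ = 75.16/1 = 75.16 kmol/h.
Outlet amounts (n = n₀ + ν ξ):
  F: 437 − 1(75.16) = 361.8
  D: 551 − 2(75.16) = 400.7
  G: 0 + 1(75.16) = 75.16
  E: 0 + 1(75.16) = 75.16
Total out = 912.8 kmol/h; y_E = 75.16 / 912.8 = 0.08234.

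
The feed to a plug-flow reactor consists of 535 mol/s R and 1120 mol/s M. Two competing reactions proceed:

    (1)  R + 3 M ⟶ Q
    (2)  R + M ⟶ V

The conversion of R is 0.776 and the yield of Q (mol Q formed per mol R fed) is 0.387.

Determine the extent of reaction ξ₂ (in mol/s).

ξ₂ = 208 mol/s

Yield of Q: 1ξ₁ / 535 = 0.387 → ξ₁ = 207 mol/s.
Conversion of R: 1ξ₁ + 1ξ₂ = 0.776 × 535 = 415.2 → ξ₂ = 208.1 mol/s.
Outlet amounts (n = n₀ + Σ ν·ξ):
  R: 535 − 1(207) − 1(208.1) = 119.8
  M: 1120 − 3(207) − 1(208.1) = 290.8
  Q: 0 + 1(207) = 207
  V: 0 + 1(208.1) = 208.1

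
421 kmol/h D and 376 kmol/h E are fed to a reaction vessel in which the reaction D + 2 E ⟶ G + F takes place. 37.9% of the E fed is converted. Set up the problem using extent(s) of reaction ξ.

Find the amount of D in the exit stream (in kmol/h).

350 kmol/h

E reacted = 0.379 × 376 = 142.5 kmol/h; ν_E = −2, so ξ = 142.5/2 = 71.25 kmol/h.
Outlet amounts (n = n₀ + ν ξ):
  D: 421 − 1(71.25) = 349.7
  E: 376 − 2(71.25) = 233.5
  G: 0 + 1(71.25) = 71.25
  F: 0 + 1(71.25) = 71.25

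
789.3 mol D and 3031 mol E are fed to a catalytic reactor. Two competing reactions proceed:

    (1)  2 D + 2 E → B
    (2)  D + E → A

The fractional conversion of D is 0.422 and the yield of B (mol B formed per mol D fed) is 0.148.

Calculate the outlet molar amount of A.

99.5 mol

Yield of B: 1ξ₁ / 789.3 = 0.148 → ξ₁ = 116.8 mol.
Conversion of D: 2ξ₁ + 1ξ₂ = 0.422 × 789.3 = 333.1 → ξ₂ = 99.45 mol.
Outlet amounts (n = n₀ + Σ ν·ξ):
  D: 789.3 − 2(116.8) − 1(99.45) = 456.2
  E: 3031 − 2(116.8) − 1(99.45) = 2698
  B: 0 + 1(116.8) = 116.8
  A: 0 + 1(99.45) = 99.45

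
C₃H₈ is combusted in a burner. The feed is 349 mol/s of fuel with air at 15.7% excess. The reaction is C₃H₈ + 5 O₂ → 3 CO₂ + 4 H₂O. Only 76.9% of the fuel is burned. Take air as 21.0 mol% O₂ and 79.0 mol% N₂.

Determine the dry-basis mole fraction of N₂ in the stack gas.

0.829

Stoichiometric O₂ = 5 × 349 = 1745 mol/s; O₂ fed = 1745 × 1.157 = 2019 mol/s.
N₂ fed = 2019 × 79/21 = 7595 mol/s.
Fuel reacted = 0.769 × 349 → ξ = 268.4 mol/s.
Outlet (n = n₀ + ν ξ):
  C₃H₈: 349 − 1(268.4) = 80.62
  O₂: 2019 − 5(268.4) = 677.1
  N₂: 7595 (inert)
  CO₂: 0 + 3(268.4) = 805.1
  H₂O: 0 + 4(268.4) = 1074
Dry total = 9158 mol/s; y_N₂ (dry) = 7595 / 9158 = 0.8293.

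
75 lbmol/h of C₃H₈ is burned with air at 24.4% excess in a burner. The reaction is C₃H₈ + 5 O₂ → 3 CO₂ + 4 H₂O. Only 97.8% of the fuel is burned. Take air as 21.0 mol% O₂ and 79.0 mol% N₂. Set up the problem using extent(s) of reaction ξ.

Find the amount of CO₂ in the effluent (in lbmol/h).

220 lbmol/h

Stoichiometric O₂ = 5 × 75 = 375 lbmol/h; O₂ fed = 375 × 1.244 = 466.5 lbmol/h.
N₂ fed = 466.5 × 79/21 = 1755 lbmol/h.
Fuel reacted = 0.978 × 75 → ξ = 73.35 lbmol/h.
Outlet (n = n₀ + ν ξ):
  C₃H₈: 75 − 1(73.35) = 1.65
  O₂: 466.5 − 5(73.35) = 99.75
  N₂: 1755 (inert)
  CO₂: 0 + 3(73.35) = 220
  H₂O: 0 + 4(73.35) = 293.4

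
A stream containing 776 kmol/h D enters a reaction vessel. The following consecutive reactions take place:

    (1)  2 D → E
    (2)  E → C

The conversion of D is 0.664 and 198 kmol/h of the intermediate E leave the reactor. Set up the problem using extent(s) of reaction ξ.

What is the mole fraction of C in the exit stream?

Conversion of D: D consumed = 2ξ₁ = 0.664 × 776 → ξ₁ = 257.6 kmol/h.
E balance: n_E = 0 + 1ξ₁ − 1ξ₂ = 198 → ξ₂ = (1·257.6 − 198)/1 = 59.63 kmol/h.
Outlet amounts (n = n₀ + Σ ν·ξ):
  D: 776 − 2(257.6) = 260.7
  E: 0 + 1(257.6) − 1(59.63) = 198
  C: 0 + 1(59.63) = 59.63
Total out = 518.4 kmol/h; y_C = 59.63 / 518.4 = 0.115.

0.115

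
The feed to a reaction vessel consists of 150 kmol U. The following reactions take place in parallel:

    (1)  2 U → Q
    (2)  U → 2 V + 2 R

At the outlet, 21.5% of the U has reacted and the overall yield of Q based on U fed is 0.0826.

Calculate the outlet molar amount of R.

14.9 kmol

Yield of Q: 1ξ₁ / 150 = 0.0826 → ξ₁ = 12.39 kmol.
Conversion of U: 2ξ₁ + 1ξ₂ = 0.215 × 150 = 32.25 → ξ₂ = 7.47 kmol.
Outlet amounts (n = n₀ + Σ ν·ξ):
  U: 150 − 2(12.39) − 1(7.47) = 117.8
  Q: 0 + 1(12.39) = 12.39
  V: 0 + 2(7.47) = 14.94
  R: 0 + 2(7.47) = 14.94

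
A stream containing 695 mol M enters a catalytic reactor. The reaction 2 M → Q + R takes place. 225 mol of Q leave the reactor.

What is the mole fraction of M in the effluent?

For Q: n = n₀ + 1ξ → 225 = 0 + 1ξ, giving ξ = 225 mol.
Outlet amounts (n = n₀ + ν ξ):
  M: 695 − 2(225) = 245
  Q: 0 + 1(225) = 225
  R: 0 + 1(225) = 225
Total out = 695 mol; y_M = 245 / 695 = 0.3525.

0.353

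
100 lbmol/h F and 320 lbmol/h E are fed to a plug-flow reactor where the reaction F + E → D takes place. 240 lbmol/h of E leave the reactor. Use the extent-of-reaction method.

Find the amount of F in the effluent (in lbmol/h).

For E: n = n₀ − 1ξ → 240 = 320 − 1ξ, giving ξ = 80 lbmol/h.
Outlet amounts (n = n₀ + ν ξ):
  F: 100 − 1(80) = 20
  E: 320 − 1(80) = 240
  D: 0 + 1(80) = 80

20 lbmol/h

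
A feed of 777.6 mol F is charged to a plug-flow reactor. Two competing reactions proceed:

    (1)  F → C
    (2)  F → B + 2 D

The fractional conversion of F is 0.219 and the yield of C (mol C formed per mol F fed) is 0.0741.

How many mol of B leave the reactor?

113 mol

Yield of C: 1ξ₁ / 777.6 = 0.0741 → ξ₁ = 57.62 mol.
Conversion of F: 1ξ₁ + 1ξ₂ = 0.219 × 777.6 = 170.3 → ξ₂ = 112.7 mol.
Outlet amounts (n = n₀ + Σ ν·ξ):
  F: 777.6 − 1(57.62) − 1(112.7) = 607.3
  C: 0 + 1(57.62) = 57.62
  B: 0 + 1(112.7) = 112.7
  D: 0 + 2(112.7) = 225.3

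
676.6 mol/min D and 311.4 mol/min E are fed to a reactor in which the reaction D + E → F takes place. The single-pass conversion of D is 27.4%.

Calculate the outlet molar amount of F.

D reacted = 0.274 × 676.6 = 185.4 mol/min; ν_D = −1, so ξ = 185.4/1 = 185.4 mol/min.
Outlet amounts (n = n₀ + ν ξ):
  D: 676.6 − 1(185.4) = 491.2
  E: 311.4 − 1(185.4) = 126
  F: 0 + 1(185.4) = 185.4

185 mol/min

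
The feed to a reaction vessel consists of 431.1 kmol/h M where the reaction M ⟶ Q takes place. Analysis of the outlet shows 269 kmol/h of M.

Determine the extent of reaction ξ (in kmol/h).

ξ = 162 kmol/h

For M: n = n₀ − 1ξ → 269 = 431.1 − 1ξ, giving ξ = 162.1 kmol/h.
Outlet amounts (n = n₀ + ν ξ):
  M: 431.1 − 1(162.1) = 269
  Q: 0 + 1(162.1) = 162.1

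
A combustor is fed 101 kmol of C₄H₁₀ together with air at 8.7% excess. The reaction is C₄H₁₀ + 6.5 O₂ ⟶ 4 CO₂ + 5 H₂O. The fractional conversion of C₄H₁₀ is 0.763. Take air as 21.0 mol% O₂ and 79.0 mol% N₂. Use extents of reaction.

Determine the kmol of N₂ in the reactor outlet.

Stoichiometric O₂ = 6.5 × 101 = 656.5 kmol; O₂ fed = 656.5 × 1.087 = 713.6 kmol.
N₂ fed = 713.6 × 79/21 = 2685 kmol.
Fuel reacted = 0.763 × 101 → ξ = 77.06 kmol.
Outlet (n = n₀ + ν ξ):
  C₄H₁₀: 101 − 1(77.06) = 23.94
  O₂: 713.6 − 6.5(77.06) = 212.7
  N₂: 2685 (inert)
  CO₂: 0 + 4(77.06) = 308.3
  H₂O: 0 + 5(77.06) = 385.3

2680 kmol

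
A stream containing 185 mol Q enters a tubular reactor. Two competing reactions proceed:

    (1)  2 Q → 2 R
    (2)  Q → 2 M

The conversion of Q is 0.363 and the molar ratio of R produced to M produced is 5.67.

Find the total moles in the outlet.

Conversion of Q: Q consumed = 0.363 × 185 = 67.16 mol = 2ξ₁ + 1ξ₂.
Selectivity: 2ξ₁ / (2ξ₂) = 5.67 → ξ₁ = 5.67 ξ₂.
Substitute: (2·5.67 + 1) ξ₂ = 67.16 → ξ₂ = 5.442 mol, ξ₁ = 30.86 mol.
Outlet amounts (n = n₀ + Σ ν·ξ):
  Q: 185 − 2(30.86) − 1(5.442) = 117.8
  R: 0 + 2(30.86) = 61.71
  M: 0 + 2(5.442) = 10.88
Total out = 117.8 + 61.71 + 10.88 = 190.4 mol.

190 mol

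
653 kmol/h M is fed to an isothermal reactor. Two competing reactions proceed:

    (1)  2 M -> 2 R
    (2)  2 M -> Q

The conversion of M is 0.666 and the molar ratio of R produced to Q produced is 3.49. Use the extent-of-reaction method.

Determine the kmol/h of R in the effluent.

Conversion of M: M consumed = 0.666 × 653 = 434.9 kmol/h = 2ξ₁ + 2ξ₂.
Selectivity: 2ξ₁ / (1ξ₂) = 3.49 → ξ₁ = 1.745 ξ₂.
Substitute: (2·1.745 + 2) ξ₂ = 434.9 → ξ₂ = 79.22 kmol/h, ξ₁ = 138.2 kmol/h.
Outlet amounts (n = n₀ + Σ ν·ξ):
  M: 653 − 2(138.2) − 2(79.22) = 218.1
  R: 0 + 2(138.2) = 276.5
  Q: 0 + 1(79.22) = 79.22

276 kmol/h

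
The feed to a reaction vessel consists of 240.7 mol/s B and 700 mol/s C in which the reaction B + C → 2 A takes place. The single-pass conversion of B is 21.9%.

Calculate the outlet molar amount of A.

B reacted = 0.219 × 240.7 = 52.71 mol/s; ν_B = −1, so ξ = 52.71/1 = 52.71 mol/s.
Outlet amounts (n = n₀ + ν ξ):
  B: 240.7 − 1(52.71) = 188
  C: 700 − 1(52.71) = 647.3
  A: 0 + 2(52.71) = 105.4

105 mol/s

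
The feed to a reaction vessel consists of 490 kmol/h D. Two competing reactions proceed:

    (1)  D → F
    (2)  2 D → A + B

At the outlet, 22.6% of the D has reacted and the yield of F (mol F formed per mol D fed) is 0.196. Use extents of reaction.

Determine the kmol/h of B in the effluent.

Yield of F: 1ξ₁ / 490 = 0.196 → ξ₁ = 96.04 kmol/h.
Conversion of D: 1ξ₁ + 2ξ₂ = 0.226 × 490 = 110.7 → ξ₂ = 7.35 kmol/h.
Outlet amounts (n = n₀ + Σ ν·ξ):
  D: 490 − 1(96.04) − 2(7.35) = 379.3
  F: 0 + 1(96.04) = 96.04
  A: 0 + 1(7.35) = 7.35
  B: 0 + 1(7.35) = 7.35

7.35 kmol/h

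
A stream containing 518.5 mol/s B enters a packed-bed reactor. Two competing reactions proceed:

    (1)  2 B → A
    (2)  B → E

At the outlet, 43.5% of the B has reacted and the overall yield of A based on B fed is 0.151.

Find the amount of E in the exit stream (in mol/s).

69 mol/s

Yield of A: 1ξ₁ / 518.5 = 0.151 → ξ₁ = 78.29 mol/s.
Conversion of B: 2ξ₁ + 1ξ₂ = 0.435 × 518.5 = 225.5 → ξ₂ = 68.96 mol/s.
Outlet amounts (n = n₀ + Σ ν·ξ):
  B: 518.5 − 2(78.29) − 1(68.96) = 293
  A: 0 + 1(78.29) = 78.29
  E: 0 + 1(68.96) = 68.96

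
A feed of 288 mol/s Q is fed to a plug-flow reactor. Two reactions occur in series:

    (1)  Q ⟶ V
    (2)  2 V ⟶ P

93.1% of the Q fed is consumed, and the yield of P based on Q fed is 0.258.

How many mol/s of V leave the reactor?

120 mol/s

Conversion of Q: Q consumed = 1ξ₁ = 0.931 × 288 → ξ₁ = 268.1 mol/s.
Yield of P: 1ξ₂ / 288 = 0.258 → ξ₂ = 74.3 mol/s.
Outlet amounts (n = n₀ + Σ ν·ξ):
  Q: 288 − 1(268.1) = 19.87
  V: 0 + 1(268.1) − 2(74.3) = 119.5
  P: 0 + 1(74.3) = 74.3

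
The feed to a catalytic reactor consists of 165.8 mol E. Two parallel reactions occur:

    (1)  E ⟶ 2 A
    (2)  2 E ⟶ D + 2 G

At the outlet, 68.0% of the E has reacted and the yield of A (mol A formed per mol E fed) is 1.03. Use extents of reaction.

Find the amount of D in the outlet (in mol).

13.7 mol

Yield of A: 2ξ₁ / 165.8 = 1.03 → ξ₁ = 85.39 mol.
Conversion of E: 1ξ₁ + 2ξ₂ = 0.68 × 165.8 = 112.7 → ξ₂ = 13.68 mol.
Outlet amounts (n = n₀ + Σ ν·ξ):
  E: 165.8 − 1(85.39) − 2(13.68) = 53.06
  A: 0 + 2(85.39) = 170.8
  D: 0 + 1(13.68) = 13.68
  G: 0 + 2(13.68) = 27.36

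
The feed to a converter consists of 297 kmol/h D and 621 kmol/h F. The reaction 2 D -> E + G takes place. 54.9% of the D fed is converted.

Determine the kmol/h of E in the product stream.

D reacted = 0.549 × 297 = 163.1 kmol/h; ν_D = −2, so ξ = 163.1/2 = 81.53 kmol/h.
Outlet amounts (n = n₀ + ν ξ):
  D: 297 − 2(81.53) = 133.9
  E: 0 + 1(81.53) = 81.53
  G: 0 + 1(81.53) = 81.53
  F: 621 (inert)

81.5 kmol/h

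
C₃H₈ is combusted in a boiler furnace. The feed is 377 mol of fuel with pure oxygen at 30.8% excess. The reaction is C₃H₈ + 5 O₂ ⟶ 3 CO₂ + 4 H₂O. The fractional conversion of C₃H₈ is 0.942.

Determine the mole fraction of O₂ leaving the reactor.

Stoichiometric O₂ = 5 × 377 = 1885 mol; O₂ fed = 1885 × 1.308 = 2466 mol.
Fuel reacted = 0.942 × 377 → ξ = 355.1 mol.
Outlet (n = n₀ + ν ξ):
  C₃H₈: 377 − 1(355.1) = 21.87
  O₂: 2466 − 5(355.1) = 689.9
  CO₂: 0 + 3(355.1) = 1065
  H₂O: 0 + 4(355.1) = 1421
Total out = 3198 mol; y_O₂ = 689.9 / 3198 = 0.2158.

0.216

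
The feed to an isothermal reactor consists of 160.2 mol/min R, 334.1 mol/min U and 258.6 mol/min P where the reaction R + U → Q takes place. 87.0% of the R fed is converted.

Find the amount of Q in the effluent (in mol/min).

R reacted = 0.87 × 160.2 = 139.4 mol/min; ν_R = −1, so ξ = 139.4/1 = 139.4 mol/min.
Outlet amounts (n = n₀ + ν ξ):
  R: 160.2 − 1(139.4) = 20.83
  U: 334.1 − 1(139.4) = 194.7
  Q: 0 + 1(139.4) = 139.4
  P: 258.6 (inert)

139 mol/min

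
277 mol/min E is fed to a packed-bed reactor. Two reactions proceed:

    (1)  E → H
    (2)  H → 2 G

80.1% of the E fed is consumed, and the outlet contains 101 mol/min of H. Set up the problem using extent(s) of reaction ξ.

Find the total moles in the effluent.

398 mol/min

Conversion of E: E consumed = 1ξ₁ = 0.801 × 277 → ξ₁ = 221.9 mol/min.
H balance: n_H = 0 + 1ξ₁ − 1ξ₂ = 101 → ξ₂ = (1·221.9 − 101)/1 = 120.9 mol/min.
Outlet amounts (n = n₀ + Σ ν·ξ):
  E: 277 − 1(221.9) = 55.12
  H: 0 + 1(221.9) − 1(120.9) = 101
  G: 0 + 2(120.9) = 241.8
Total out = 55.12 + 101 + 241.8 = 397.9 mol/min.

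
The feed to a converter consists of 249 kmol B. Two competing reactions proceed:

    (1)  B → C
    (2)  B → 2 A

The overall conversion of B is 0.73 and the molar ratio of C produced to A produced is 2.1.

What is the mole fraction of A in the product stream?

0.246

Conversion of B: B consumed = 0.73 × 249 = 181.8 kmol = 1ξ₁ + 1ξ₂.
Selectivity: 1ξ₁ / (2ξ₂) = 2.1 → ξ₁ = 4.2 ξ₂.
Substitute: (1·4.2 + 1) ξ₂ = 181.8 → ξ₂ = 34.96 kmol, ξ₁ = 146.8 kmol.
Outlet amounts (n = n₀ + Σ ν·ξ):
  B: 249 − 1(146.8) − 1(34.96) = 67.23
  C: 0 + 1(146.8) = 146.8
  A: 0 + 2(34.96) = 69.91
Total out = 284 kmol; y_A = 69.91 / 284 = 0.2462.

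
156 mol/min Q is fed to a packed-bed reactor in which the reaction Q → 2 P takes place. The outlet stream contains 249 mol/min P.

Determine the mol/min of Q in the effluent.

31.5 mol/min

For P: n = n₀ + 2ξ → 249 = 0 + 2ξ, giving ξ = 124.5 mol/min.
Outlet amounts (n = n₀ + ν ξ):
  Q: 156 − 1(124.5) = 31.5
  P: 0 + 2(124.5) = 249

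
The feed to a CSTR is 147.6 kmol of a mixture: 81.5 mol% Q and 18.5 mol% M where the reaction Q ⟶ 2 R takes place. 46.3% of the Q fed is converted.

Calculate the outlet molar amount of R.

111 kmol

Q reacted = 0.463 × 120.3 = 55.7 kmol; ν_Q = −1, so ξ = 55.7/1 = 55.7 kmol.
Outlet amounts (n = n₀ + ν ξ):
  Q: 120.3 − 1(55.7) = 64.6
  R: 0 + 2(55.7) = 111.4
  M: 27.31 (inert)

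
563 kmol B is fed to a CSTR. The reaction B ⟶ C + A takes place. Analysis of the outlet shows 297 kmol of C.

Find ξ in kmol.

For C: n = n₀ + 1ξ → 297 = 0 + 1ξ, giving ξ = 297 kmol.
Outlet amounts (n = n₀ + ν ξ):
  B: 563 − 1(297) = 266
  C: 0 + 1(297) = 297
  A: 0 + 1(297) = 297

ξ = 297 kmol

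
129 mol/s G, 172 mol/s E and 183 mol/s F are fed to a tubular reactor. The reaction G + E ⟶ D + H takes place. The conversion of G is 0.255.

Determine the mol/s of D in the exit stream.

32.9 mol/s

G reacted = 0.255 × 129 = 32.9 mol/s; ν_G = −1, so ξ = 32.9/1 = 32.9 mol/s.
Outlet amounts (n = n₀ + ν ξ):
  G: 129 − 1(32.9) = 96.1
  E: 172 − 1(32.9) = 139.1
  D: 0 + 1(32.9) = 32.9
  H: 0 + 1(32.9) = 32.9
  F: 183 (inert)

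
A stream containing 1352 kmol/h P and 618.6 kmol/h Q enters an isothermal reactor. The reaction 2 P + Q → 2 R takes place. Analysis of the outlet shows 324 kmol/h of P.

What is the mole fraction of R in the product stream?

For P: n = n₀ − 2ξ → 324 = 1352 − 2ξ, giving ξ = 514 kmol/h.
Outlet amounts (n = n₀ + ν ξ):
  P: 1352 − 2(514) = 324
  Q: 618.6 − 1(514) = 104.6
  R: 0 + 2(514) = 1028
Total out = 1457 kmol/h; y_R = 1028 / 1457 = 0.7058.

0.706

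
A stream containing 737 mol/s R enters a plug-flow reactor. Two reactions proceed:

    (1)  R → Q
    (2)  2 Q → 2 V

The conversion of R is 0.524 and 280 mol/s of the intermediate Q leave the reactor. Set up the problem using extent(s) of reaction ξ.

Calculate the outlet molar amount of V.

Conversion of R: R consumed = 1ξ₁ = 0.524 × 737 → ξ₁ = 386.2 mol/s.
Q balance: n_Q = 0 + 1ξ₁ − 2ξ₂ = 280 → ξ₂ = (1·386.2 − 280)/2 = 53.09 mol/s.
Outlet amounts (n = n₀ + Σ ν·ξ):
  R: 737 − 1(386.2) = 350.8
  Q: 0 + 1(386.2) − 2(53.09) = 280
  V: 0 + 2(53.09) = 106.2

106 mol/s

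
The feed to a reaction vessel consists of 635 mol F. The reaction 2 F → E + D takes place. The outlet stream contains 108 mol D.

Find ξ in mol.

ξ = 108 mol

For D: n = n₀ + 1ξ → 108 = 0 + 1ξ, giving ξ = 108 mol.
Outlet amounts (n = n₀ + ν ξ):
  F: 635 − 2(108) = 419
  E: 0 + 1(108) = 108
  D: 0 + 1(108) = 108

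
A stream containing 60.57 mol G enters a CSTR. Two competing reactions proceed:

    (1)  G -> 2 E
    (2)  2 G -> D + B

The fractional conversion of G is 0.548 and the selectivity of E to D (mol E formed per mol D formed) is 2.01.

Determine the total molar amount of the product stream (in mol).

71.7 mol

Conversion of G: G consumed = 0.548 × 60.57 = 33.19 mol = 1ξ₁ + 2ξ₂.
Selectivity: 2ξ₁ / (1ξ₂) = 2.01 → ξ₁ = 1.005 ξ₂.
Substitute: (1·1.005 + 2) ξ₂ = 33.19 → ξ₂ = 11.05 mol, ξ₁ = 11.1 mol.
Outlet amounts (n = n₀ + Σ ν·ξ):
  G: 60.57 − 1(11.1) − 2(11.05) = 27.38
  E: 0 + 2(11.1) = 22.2
  D: 0 + 1(11.05) = 11.05
  B: 0 + 1(11.05) = 11.05
Total out = 27.38 + 22.2 + 11.05 + 11.05 = 71.67 mol.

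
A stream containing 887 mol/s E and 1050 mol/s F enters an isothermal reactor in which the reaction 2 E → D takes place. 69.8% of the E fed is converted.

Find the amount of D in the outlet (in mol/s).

310 mol/s

E reacted = 0.698 × 887 = 619.1 mol/s; ν_E = −2, so ξ = 619.1/2 = 309.6 mol/s.
Outlet amounts (n = n₀ + ν ξ):
  E: 887 − 2(309.6) = 267.9
  D: 0 + 1(309.6) = 309.6
  F: 1050 (inert)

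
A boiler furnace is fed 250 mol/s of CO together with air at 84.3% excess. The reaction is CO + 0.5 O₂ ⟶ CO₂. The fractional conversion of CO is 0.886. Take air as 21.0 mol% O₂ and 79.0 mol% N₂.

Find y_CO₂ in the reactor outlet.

0.179

Stoichiometric O₂ = 0.5 × 250 = 125 mol/s; O₂ fed = 125 × 1.843 = 230.4 mol/s.
N₂ fed = 230.4 × 79/21 = 866.6 mol/s.
Fuel reacted = 0.886 × 250 → ξ = 221.5 mol/s.
Outlet (n = n₀ + ν ξ):
  CO: 250 − 1(221.5) = 28.5
  O₂: 230.4 − 0.5(221.5) = 119.6
  N₂: 866.6 (inert)
  CO₂: 0 + 1(221.5) = 221.5
Total out = 1236 mol/s; y_CO₂ = 221.5 / 1236 = 0.1792.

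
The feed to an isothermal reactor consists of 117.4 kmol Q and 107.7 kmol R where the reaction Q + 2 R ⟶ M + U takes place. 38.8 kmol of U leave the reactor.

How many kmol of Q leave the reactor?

For U: n = n₀ + 1ξ → 38.8 = 0 + 1ξ, giving ξ = 38.8 kmol.
Outlet amounts (n = n₀ + ν ξ):
  Q: 117.4 − 1(38.8) = 78.6
  R: 107.7 − 2(38.8) = 30.1
  M: 0 + 1(38.8) = 38.8
  U: 0 + 1(38.8) = 38.8

78.6 kmol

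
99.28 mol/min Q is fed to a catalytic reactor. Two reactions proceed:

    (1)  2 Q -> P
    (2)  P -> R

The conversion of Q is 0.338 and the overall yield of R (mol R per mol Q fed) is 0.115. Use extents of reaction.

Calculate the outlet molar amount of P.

Conversion of Q: Q consumed = 2ξ₁ = 0.338 × 99.28 → ξ₁ = 16.78 mol/min.
Yield of R: 1ξ₂ / 99.28 = 0.115 → ξ₂ = 11.42 mol/min.
Outlet amounts (n = n₀ + Σ ν·ξ):
  Q: 99.28 − 2(16.78) = 65.72
  P: 0 + 1(16.78) − 1(11.42) = 5.361
  R: 0 + 1(11.42) = 11.42

5.36 mol/min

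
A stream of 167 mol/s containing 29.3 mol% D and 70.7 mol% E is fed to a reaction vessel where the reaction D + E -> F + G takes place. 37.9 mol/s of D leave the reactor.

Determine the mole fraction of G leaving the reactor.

0.0661

For D: n = n₀ − 1ξ → 37.9 = 48.93 − 1ξ, giving ξ = 11.03 mol/s.
Outlet amounts (n = n₀ + ν ξ):
  D: 48.93 − 1(11.03) = 37.9
  E: 118.1 − 1(11.03) = 107
  F: 0 + 1(11.03) = 11.03
  G: 0 + 1(11.03) = 11.03
Total out = 167 mol/s; y_G = 11.03 / 167 = 0.06605.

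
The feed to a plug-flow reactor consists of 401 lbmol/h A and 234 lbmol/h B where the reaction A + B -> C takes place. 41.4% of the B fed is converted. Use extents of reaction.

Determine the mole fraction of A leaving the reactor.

B reacted = 0.414 × 234 = 96.88 lbmol/h; ν_B = −1, so ξ = 96.88/1 = 96.88 lbmol/h.
Outlet amounts (n = n₀ + ν ξ):
  A: 401 − 1(96.88) = 304.1
  B: 234 − 1(96.88) = 137.1
  C: 0 + 1(96.88) = 96.88
Total out = 538.1 lbmol/h; y_A = 304.1 / 538.1 = 0.5652.

0.565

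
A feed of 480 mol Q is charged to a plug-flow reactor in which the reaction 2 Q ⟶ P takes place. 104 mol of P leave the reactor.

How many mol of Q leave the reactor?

For P: n = n₀ + 1ξ → 104 = 0 + 1ξ, giving ξ = 104 mol.
Outlet amounts (n = n₀ + ν ξ):
  Q: 480 − 2(104) = 272
  P: 0 + 1(104) = 104

272 mol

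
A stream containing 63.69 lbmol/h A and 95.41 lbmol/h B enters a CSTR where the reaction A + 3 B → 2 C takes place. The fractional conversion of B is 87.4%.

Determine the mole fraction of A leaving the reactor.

B reacted = 0.874 × 95.41 = 83.39 lbmol/h; ν_B = −3, so ξ = 83.39/3 = 27.8 lbmol/h.
Outlet amounts (n = n₀ + ν ξ):
  A: 63.69 − 1(27.8) = 35.89
  B: 95.41 − 3(27.8) = 12.02
  C: 0 + 2(27.8) = 55.59
Total out = 103.5 lbmol/h; y_A = 35.89 / 103.5 = 0.3468.

0.347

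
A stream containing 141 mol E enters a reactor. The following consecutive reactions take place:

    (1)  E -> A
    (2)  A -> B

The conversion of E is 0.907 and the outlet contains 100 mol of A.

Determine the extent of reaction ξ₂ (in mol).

Conversion of E: E consumed = 1ξ₁ = 0.907 × 141 → ξ₁ = 127.9 mol.
A balance: n_A = 0 + 1ξ₁ − 1ξ₂ = 100 → ξ₂ = (1·127.9 − 100)/1 = 27.89 mol.
Outlet amounts (n = n₀ + Σ ν·ξ):
  E: 141 − 1(127.9) = 13.11
  A: 0 + 1(127.9) − 1(27.89) = 100
  B: 0 + 1(27.89) = 27.89

ξ₂ = 27.9 mol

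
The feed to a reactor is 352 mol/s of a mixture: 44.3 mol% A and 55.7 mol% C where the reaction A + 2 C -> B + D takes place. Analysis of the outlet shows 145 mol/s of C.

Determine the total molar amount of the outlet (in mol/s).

326 mol/s

For C: n = n₀ − 2ξ → 145 = 196.1 − 2ξ, giving ξ = 25.53 mol/s.
Outlet amounts (n = n₀ + ν ξ):
  A: 155.9 − 1(25.53) = 130.4
  C: 196.1 − 2(25.53) = 145
  B: 0 + 1(25.53) = 25.53
  D: 0 + 1(25.53) = 25.53
Total out = 130.4 + 145 + 25.53 + 25.53 = 326.5 mol/s.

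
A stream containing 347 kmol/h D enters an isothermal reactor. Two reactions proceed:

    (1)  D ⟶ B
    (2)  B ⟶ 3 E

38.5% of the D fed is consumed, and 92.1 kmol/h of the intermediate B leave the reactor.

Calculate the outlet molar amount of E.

Conversion of D: D consumed = 1ξ₁ = 0.385 × 347 → ξ₁ = 133.6 kmol/h.
B balance: n_B = 0 + 1ξ₁ − 1ξ₂ = 92.1 → ξ₂ = (1·133.6 − 92.1)/1 = 41.5 kmol/h.
Outlet amounts (n = n₀ + Σ ν·ξ):
  D: 347 − 1(133.6) = 213.4
  B: 0 + 1(133.6) − 1(41.5) = 92.1
  E: 0 + 3(41.5) = 124.5

124 kmol/h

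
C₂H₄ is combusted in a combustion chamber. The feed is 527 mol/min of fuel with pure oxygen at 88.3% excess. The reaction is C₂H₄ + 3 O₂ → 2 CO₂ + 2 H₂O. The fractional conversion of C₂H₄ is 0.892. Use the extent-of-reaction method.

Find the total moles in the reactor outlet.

Stoichiometric O₂ = 3 × 527 = 1581 mol/min; O₂ fed = 1581 × 1.883 = 2977 mol/min.
Fuel reacted = 0.892 × 527 → ξ = 470.1 mol/min.
Outlet (n = n₀ + ν ξ):
  C₂H₄: 527 − 1(470.1) = 56.92
  O₂: 2977 − 3(470.1) = 1567
  CO₂: 0 + 2(470.1) = 940.2
  H₂O: 0 + 2(470.1) = 940.2
Total out = 56.92 + 1567 + 940.2 + 940.2 = 3504 mol/min.

3500 mol/min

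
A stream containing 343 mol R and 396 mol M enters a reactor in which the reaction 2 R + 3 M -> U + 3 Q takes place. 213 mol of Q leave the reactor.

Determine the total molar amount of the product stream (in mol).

668 mol

For Q: n = n₀ + 3ξ → 213 = 0 + 3ξ, giving ξ = 71 mol.
Outlet amounts (n = n₀ + ν ξ):
  R: 343 − 2(71) = 201
  M: 396 − 3(71) = 183
  U: 0 + 1(71) = 71
  Q: 0 + 3(71) = 213
Total out = 201 + 183 + 71 + 213 = 668 mol.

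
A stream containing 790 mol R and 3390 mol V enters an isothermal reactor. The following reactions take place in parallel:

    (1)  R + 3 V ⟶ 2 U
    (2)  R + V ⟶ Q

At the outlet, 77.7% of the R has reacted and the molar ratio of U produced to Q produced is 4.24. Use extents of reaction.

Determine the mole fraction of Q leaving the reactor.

0.0625

Conversion of R: R consumed = 0.777 × 790 = 613.8 mol = 1ξ₁ + 1ξ₂.
Selectivity: 2ξ₁ / (1ξ₂) = 4.24 → ξ₁ = 2.12 ξ₂.
Substitute: (1·2.12 + 1) ξ₂ = 613.8 → ξ₂ = 196.7 mol, ξ₁ = 417.1 mol.
Outlet amounts (n = n₀ + Σ ν·ξ):
  R: 790 − 1(417.1) − 1(196.7) = 176.2
  V: 3390 − 3(417.1) − 1(196.7) = 1942
  U: 0 + 2(417.1) = 834.2
  Q: 0 + 1(196.7) = 196.7
Total out = 3149 mol; y_Q = 196.7 / 3149 = 0.06248.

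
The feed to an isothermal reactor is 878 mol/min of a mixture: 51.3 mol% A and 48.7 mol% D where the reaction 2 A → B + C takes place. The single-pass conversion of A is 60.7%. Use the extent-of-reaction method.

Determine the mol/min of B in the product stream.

137 mol/min

A reacted = 0.607 × 450.4 = 273.4 mol/min; ν_A = −2, so ξ = 273.4/2 = 136.7 mol/min.
Outlet amounts (n = n₀ + ν ξ):
  A: 450.4 − 2(136.7) = 177
  B: 0 + 1(136.7) = 136.7
  C: 0 + 1(136.7) = 136.7
  D: 427.6 (inert)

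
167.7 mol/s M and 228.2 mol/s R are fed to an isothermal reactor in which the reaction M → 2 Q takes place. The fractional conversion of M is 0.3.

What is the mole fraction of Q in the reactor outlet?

M reacted = 0.3 × 167.7 = 50.31 mol/s; ν_M = −1, so ξ = 50.31/1 = 50.31 mol/s.
Outlet amounts (n = n₀ + ν ξ):
  M: 167.7 − 1(50.31) = 117.4
  Q: 0 + 2(50.31) = 100.6
  R: 228.2 (inert)
Total out = 446.2 mol/s; y_Q = 100.6 / 446.2 = 0.2255.

0.225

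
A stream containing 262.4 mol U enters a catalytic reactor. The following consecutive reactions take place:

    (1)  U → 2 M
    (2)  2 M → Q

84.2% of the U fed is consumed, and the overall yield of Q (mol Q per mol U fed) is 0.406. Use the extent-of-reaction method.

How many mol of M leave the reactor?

229 mol

Conversion of U: U consumed = 1ξ₁ = 0.842 × 262.4 → ξ₁ = 220.9 mol.
Yield of Q: 1ξ₂ / 262.4 = 0.406 → ξ₂ = 106.5 mol.
Outlet amounts (n = n₀ + Σ ν·ξ):
  U: 262.4 − 1(220.9) = 41.46
  M: 0 + 2(220.9) − 2(106.5) = 228.8
  Q: 0 + 1(106.5) = 106.5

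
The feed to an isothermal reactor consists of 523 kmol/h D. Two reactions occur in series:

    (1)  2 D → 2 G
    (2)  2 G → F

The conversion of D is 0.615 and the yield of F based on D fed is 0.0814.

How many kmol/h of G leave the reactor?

Conversion of D: D consumed = 2ξ₁ = 0.615 × 523 → ξ₁ = 160.8 kmol/h.
Yield of F: 1ξ₂ / 523 = 0.0814 → ξ₂ = 42.57 kmol/h.
Outlet amounts (n = n₀ + Σ ν·ξ):
  D: 523 − 2(160.8) = 201.4
  G: 0 + 2(160.8) − 2(42.57) = 236.5
  F: 0 + 1(42.57) = 42.57

237 kmol/h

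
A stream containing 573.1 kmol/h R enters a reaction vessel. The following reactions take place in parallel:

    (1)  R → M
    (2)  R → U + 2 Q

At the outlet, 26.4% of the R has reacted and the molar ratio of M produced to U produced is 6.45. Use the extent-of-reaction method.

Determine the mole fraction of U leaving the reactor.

0.0331

Conversion of R: R consumed = 0.264 × 573.1 = 151.3 kmol/h = 1ξ₁ + 1ξ₂.
Selectivity: 1ξ₁ / (1ξ₂) = 6.45 → ξ₁ = 6.45 ξ₂.
Substitute: (1·6.45 + 1) ξ₂ = 151.3 → ξ₂ = 20.31 kmol/h, ξ₁ = 131 kmol/h.
Outlet amounts (n = n₀ + Σ ν·ξ):
  R: 573.1 − 1(131) − 1(20.31) = 421.8
  M: 0 + 1(131) = 131
  U: 0 + 1(20.31) = 20.31
  Q: 0 + 2(20.31) = 40.62
Total out = 613.7 kmol/h; y_U = 20.31 / 613.7 = 0.03309.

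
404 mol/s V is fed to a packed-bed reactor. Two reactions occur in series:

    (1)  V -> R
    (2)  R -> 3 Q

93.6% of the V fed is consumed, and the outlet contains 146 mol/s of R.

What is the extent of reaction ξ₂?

ξ₂ = 232 mol/s

Conversion of V: V consumed = 1ξ₁ = 0.936 × 404 → ξ₁ = 378.1 mol/s.
R balance: n_R = 0 + 1ξ₁ − 1ξ₂ = 146 → ξ₂ = (1·378.1 − 146)/1 = 232.1 mol/s.
Outlet amounts (n = n₀ + Σ ν·ξ):
  V: 404 − 1(378.1) = 25.86
  R: 0 + 1(378.1) − 1(232.1) = 146
  Q: 0 + 3(232.1) = 696.4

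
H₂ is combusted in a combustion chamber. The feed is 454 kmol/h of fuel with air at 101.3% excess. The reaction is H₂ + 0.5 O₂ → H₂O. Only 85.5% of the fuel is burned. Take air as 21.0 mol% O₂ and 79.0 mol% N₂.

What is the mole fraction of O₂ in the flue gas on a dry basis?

Stoichiometric O₂ = 0.5 × 454 = 227 kmol/h; O₂ fed = 227 × 2.013 = 457 kmol/h.
N₂ fed = 457 × 79/21 = 1719 kmol/h.
Fuel reacted = 0.855 × 454 → ξ = 388.2 kmol/h.
Outlet (n = n₀ + ν ξ):
  H₂: 454 − 1(388.2) = 65.83
  O₂: 457 − 0.5(388.2) = 262.9
  N₂: 1719 (inert)
  H₂O: 0 + 1(388.2) = 388.2
Dry total = 2048 kmol/h; y_O₂ (dry) = 262.9 / 2048 = 0.1284.

0.128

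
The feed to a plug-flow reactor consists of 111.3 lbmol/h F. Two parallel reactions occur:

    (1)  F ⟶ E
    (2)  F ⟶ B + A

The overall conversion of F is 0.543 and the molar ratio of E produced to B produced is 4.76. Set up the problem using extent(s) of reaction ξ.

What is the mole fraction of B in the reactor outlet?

Conversion of F: F consumed = 0.543 × 111.3 = 60.44 lbmol/h = 1ξ₁ + 1ξ₂.
Selectivity: 1ξ₁ / (1ξ₂) = 4.76 → ξ₁ = 4.76 ξ₂.
Substitute: (1·4.76 + 1) ξ₂ = 60.44 → ξ₂ = 10.49 lbmol/h, ξ₁ = 49.94 lbmol/h.
Outlet amounts (n = n₀ + Σ ν·ξ):
  F: 111.3 − 1(49.94) − 1(10.49) = 50.86
  E: 0 + 1(49.94) = 49.94
  B: 0 + 1(10.49) = 10.49
  A: 0 + 1(10.49) = 10.49
Total out = 121.8 lbmol/h; y_B = 10.49 / 121.8 = 0.08615.

0.0861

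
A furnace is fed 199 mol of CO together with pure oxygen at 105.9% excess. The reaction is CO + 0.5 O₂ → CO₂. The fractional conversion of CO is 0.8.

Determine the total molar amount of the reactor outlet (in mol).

Stoichiometric O₂ = 0.5 × 199 = 99.5 mol; O₂ fed = 99.5 × 2.059 = 204.9 mol.
Fuel reacted = 0.8 × 199 → ξ = 159.2 mol.
Outlet (n = n₀ + ν ξ):
  CO: 199 − 1(159.2) = 39.8
  O₂: 204.9 − 0.5(159.2) = 125.3
  CO₂: 0 + 1(159.2) = 159.2
Total out = 39.8 + 125.3 + 159.2 = 324.3 mol.

324 mol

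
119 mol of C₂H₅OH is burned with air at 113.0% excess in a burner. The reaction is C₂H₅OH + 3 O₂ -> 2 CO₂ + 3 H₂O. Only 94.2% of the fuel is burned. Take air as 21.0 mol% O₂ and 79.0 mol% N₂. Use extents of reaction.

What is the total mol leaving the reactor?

Stoichiometric O₂ = 3 × 119 = 357 mol; O₂ fed = 357 × 2.130 = 760.4 mol.
N₂ fed = 760.4 × 79/21 = 2861 mol.
Fuel reacted = 0.942 × 119 → ξ = 112.1 mol.
Outlet (n = n₀ + ν ξ):
  C₂H₅OH: 119 − 1(112.1) = 6.902
  O₂: 760.4 − 3(112.1) = 424.1
  N₂: 2861 (inert)
  CO₂: 0 + 2(112.1) = 224.2
  H₂O: 0 + 3(112.1) = 336.3
Total out = 6.902 + 424.1 + 2861 + 224.2 + 336.3 = 3852 mol.

3850 mol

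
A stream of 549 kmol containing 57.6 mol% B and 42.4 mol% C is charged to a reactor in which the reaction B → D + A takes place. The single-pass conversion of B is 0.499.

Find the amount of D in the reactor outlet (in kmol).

158 kmol

B reacted = 0.499 × 316.2 = 157.8 kmol; ν_B = −1, so ξ = 157.8/1 = 157.8 kmol.
Outlet amounts (n = n₀ + ν ξ):
  B: 316.2 − 1(157.8) = 158.4
  D: 0 + 1(157.8) = 157.8
  A: 0 + 1(157.8) = 157.8
  C: 232.8 (inert)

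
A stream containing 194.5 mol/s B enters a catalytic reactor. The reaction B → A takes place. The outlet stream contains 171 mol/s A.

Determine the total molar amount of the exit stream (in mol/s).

For A: n = n₀ + 1ξ → 171 = 0 + 1ξ, giving ξ = 171 mol/s.
Outlet amounts (n = n₀ + ν ξ):
  B: 194.5 − 1(171) = 23.5
  A: 0 + 1(171) = 171
Total out = 23.5 + 171 = 194.5 mol/s.

194 mol/s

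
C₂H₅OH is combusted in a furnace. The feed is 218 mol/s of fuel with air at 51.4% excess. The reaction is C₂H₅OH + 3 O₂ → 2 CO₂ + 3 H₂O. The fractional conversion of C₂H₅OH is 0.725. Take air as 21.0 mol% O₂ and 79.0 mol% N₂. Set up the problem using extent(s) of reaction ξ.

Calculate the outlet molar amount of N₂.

Stoichiometric O₂ = 3 × 218 = 654 mol/s; O₂ fed = 654 × 1.514 = 990.2 mol/s.
N₂ fed = 990.2 × 79/21 = 3725 mol/s.
Fuel reacted = 0.725 × 218 → ξ = 158 mol/s.
Outlet (n = n₀ + ν ξ):
  C₂H₅OH: 218 − 1(158) = 59.95
  O₂: 990.2 − 3(158) = 516
  N₂: 3725 (inert)
  CO₂: 0 + 2(158) = 316.1
  H₂O: 0 + 3(158) = 474.1

3720 mol/s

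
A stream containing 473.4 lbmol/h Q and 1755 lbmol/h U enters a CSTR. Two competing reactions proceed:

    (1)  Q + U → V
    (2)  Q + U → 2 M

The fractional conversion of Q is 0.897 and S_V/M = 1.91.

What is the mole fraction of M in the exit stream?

0.0931

Conversion of Q: Q consumed = 0.897 × 473.4 = 424.6 lbmol/h = 1ξ₁ + 1ξ₂.
Selectivity: 1ξ₁ / (2ξ₂) = 1.91 → ξ₁ = 3.82 ξ₂.
Substitute: (1·3.82 + 1) ξ₂ = 424.6 → ξ₂ = 88.1 lbmol/h, ξ₁ = 336.5 lbmol/h.
Outlet amounts (n = n₀ + Σ ν·ξ):
  Q: 473.4 − 1(336.5) − 1(88.1) = 48.76
  U: 1755 − 1(336.5) − 1(88.1) = 1330
  V: 0 + 1(336.5) = 336.5
  M: 0 + 2(88.1) = 176.2
Total out = 1892 lbmol/h; y_M = 176.2 / 1892 = 0.09314.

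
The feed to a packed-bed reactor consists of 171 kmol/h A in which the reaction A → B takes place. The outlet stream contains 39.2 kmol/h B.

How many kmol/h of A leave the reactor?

For B: n = n₀ + 1ξ → 39.2 = 0 + 1ξ, giving ξ = 39.2 kmol/h.
Outlet amounts (n = n₀ + ν ξ):
  A: 171 − 1(39.2) = 131.8
  B: 0 + 1(39.2) = 39.2

132 kmol/h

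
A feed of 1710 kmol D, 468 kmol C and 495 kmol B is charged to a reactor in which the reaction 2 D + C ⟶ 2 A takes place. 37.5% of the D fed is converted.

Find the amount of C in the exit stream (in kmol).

D reacted = 0.375 × 1710 = 641.2 kmol; ν_D = −2, so ξ = 641.2/2 = 320.6 kmol.
Outlet amounts (n = n₀ + ν ξ):
  D: 1710 − 2(320.6) = 1069
  C: 468 − 1(320.6) = 147.4
  A: 0 + 2(320.6) = 641.2
  B: 495 (inert)

147 kmol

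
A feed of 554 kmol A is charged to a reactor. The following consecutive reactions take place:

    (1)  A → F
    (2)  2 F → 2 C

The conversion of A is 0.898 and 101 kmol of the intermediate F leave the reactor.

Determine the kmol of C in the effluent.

Conversion of A: A consumed = 1ξ₁ = 0.898 × 554 → ξ₁ = 497.5 kmol.
F balance: n_F = 0 + 1ξ₁ − 2ξ₂ = 101 → ξ₂ = (1·497.5 − 101)/2 = 198.2 kmol.
Outlet amounts (n = n₀ + Σ ν·ξ):
  A: 554 − 1(497.5) = 56.51
  F: 0 + 1(497.5) − 2(198.2) = 101
  C: 0 + 2(198.2) = 396.5

396 kmol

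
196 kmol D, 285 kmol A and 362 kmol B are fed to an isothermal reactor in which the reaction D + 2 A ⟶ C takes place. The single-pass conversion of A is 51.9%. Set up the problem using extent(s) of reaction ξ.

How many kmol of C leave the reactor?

74 kmol

A reacted = 0.519 × 285 = 147.9 kmol; ν_A = −2, so ξ = 147.9/2 = 73.96 kmol.
Outlet amounts (n = n₀ + ν ξ):
  D: 196 − 1(73.96) = 122
  A: 285 − 2(73.96) = 137.1
  C: 0 + 1(73.96) = 73.96
  B: 362 (inert)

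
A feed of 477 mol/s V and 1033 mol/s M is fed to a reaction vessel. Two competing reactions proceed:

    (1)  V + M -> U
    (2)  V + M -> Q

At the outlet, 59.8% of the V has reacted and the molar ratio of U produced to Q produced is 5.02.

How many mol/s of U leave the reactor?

238 mol/s

Conversion of V: V consumed = 0.598 × 477 = 285.2 mol/s = 1ξ₁ + 1ξ₂.
Selectivity: 1ξ₁ / (1ξ₂) = 5.02 → ξ₁ = 5.02 ξ₂.
Substitute: (1·5.02 + 1) ξ₂ = 285.2 → ξ₂ = 47.38 mol/s, ξ₁ = 237.9 mol/s.
Outlet amounts (n = n₀ + Σ ν·ξ):
  V: 477 − 1(237.9) − 1(47.38) = 191.8
  M: 1033 − 1(237.9) − 1(47.38) = 747.8
  U: 0 + 1(237.9) = 237.9
  Q: 0 + 1(47.38) = 47.38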